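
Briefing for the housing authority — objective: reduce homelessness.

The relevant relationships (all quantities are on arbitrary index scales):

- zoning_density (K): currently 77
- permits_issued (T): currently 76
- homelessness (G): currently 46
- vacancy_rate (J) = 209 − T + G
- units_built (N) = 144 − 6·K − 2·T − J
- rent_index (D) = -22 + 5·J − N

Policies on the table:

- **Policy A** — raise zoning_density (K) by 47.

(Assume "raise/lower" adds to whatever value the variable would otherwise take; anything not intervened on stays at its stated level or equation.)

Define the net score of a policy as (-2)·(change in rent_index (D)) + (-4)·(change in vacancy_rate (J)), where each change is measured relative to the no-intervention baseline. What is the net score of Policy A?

-564

Baseline:
  K = 77
  T = 76
  G = 46
  J = 209 − 76 + 46 = 179
  N = 144 − 6·77 − 2·76 − 179 = -649
  D = -22 + 5·179 − (-649) = 1522
Policy A (K + 47):
  K = 77 + 47 = 124
  T = 76
  G = 46
  J = 209 − 76 + 46 = 179
  N = 144 − 6·124 − 2·76 − 179 = -931
  D = -22 + 5·179 − (-931) = 1804
ΔD = 1804 − 1522 = 282; ΔJ = 179 − 179 = 0
Score = (-2)·282 + (-4)·0 = -564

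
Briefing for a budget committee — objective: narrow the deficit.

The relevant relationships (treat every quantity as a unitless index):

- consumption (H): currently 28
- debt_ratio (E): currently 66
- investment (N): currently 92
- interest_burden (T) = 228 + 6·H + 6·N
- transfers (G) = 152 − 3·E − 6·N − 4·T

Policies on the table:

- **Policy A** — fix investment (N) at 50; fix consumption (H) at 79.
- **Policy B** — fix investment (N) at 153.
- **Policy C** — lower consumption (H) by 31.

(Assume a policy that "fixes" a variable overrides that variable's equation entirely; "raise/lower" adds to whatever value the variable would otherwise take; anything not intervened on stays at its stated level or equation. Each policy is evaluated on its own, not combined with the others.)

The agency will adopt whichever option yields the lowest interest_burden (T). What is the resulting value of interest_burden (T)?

Policy A (N := 50, H := 79):
  H = 79
  N = 50
  T = 228 + 6·79 + 6·50 = 1002
Policy B (N := 153):
  H = 28
  N = 153
  T = 228 + 6·28 + 6·153 = 1314
Policy C (H − 31):
  H = 28 − 31 = -3
  N = 92
  T = 228 + 6·(-3) + 6·92 = 762
Comparing — Policy A: T=1002, Policy B: T=1314, Policy C: T=762. Lowest is 762 (Policy C).

762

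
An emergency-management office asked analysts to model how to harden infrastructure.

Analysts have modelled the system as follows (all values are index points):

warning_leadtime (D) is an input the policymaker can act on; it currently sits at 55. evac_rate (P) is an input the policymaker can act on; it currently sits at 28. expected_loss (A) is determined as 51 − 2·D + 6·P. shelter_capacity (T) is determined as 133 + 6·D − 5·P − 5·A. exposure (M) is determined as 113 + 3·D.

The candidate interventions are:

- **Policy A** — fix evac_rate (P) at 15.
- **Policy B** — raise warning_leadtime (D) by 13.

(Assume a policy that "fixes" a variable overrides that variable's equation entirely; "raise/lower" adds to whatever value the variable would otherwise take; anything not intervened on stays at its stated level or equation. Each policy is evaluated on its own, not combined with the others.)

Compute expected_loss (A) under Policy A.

31

Policy A (P := 15):
  D = 55
  P = 15
  A = 51 − 2·55 + 6·15 = 31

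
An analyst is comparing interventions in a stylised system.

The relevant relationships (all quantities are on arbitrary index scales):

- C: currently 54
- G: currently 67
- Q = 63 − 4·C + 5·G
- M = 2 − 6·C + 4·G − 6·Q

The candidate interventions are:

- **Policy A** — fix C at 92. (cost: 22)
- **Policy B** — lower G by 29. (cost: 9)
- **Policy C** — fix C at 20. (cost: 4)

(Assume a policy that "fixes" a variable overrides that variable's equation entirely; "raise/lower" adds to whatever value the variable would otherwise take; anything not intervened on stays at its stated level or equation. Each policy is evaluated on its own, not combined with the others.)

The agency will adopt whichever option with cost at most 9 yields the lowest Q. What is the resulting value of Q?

Policy B (G − 29):
  C = 54
  G = 67 − 29 = 38
  Q = 63 − 4·54 + 5·38 = 37
Policy C (C := 20):
  C = 20
  G = 67
  Q = 63 − 4·20 + 5·67 = 318
Comparing — Policy B: Q=37, Policy C: Q=318. Lowest is 37 (Policy B).

37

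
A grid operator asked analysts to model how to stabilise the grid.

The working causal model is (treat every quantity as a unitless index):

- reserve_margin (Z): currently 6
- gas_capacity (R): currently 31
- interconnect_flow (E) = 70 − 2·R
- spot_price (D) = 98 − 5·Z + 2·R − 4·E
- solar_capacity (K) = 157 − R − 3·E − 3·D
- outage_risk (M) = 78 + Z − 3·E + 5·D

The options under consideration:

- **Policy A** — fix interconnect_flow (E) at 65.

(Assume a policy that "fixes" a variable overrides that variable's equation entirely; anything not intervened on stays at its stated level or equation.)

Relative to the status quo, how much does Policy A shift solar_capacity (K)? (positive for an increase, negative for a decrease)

Baseline:
  Z = 6
  R = 31
  E = 70 − 2·31 = 8
  D = 98 − 5·6 + 2·31 − 4·8 = 98
  K = 157 − 31 − 3·8 − 3·98 = -192
Policy A (E := 65):
  Z = 6
  R = 31
  E = 65
  D = 98 − 5·6 + 2·31 − 4·65 = -130
  K = 157 − 31 − 3·65 − 3·(-130) = 321
Change in K: 321 − (-192) = 513

513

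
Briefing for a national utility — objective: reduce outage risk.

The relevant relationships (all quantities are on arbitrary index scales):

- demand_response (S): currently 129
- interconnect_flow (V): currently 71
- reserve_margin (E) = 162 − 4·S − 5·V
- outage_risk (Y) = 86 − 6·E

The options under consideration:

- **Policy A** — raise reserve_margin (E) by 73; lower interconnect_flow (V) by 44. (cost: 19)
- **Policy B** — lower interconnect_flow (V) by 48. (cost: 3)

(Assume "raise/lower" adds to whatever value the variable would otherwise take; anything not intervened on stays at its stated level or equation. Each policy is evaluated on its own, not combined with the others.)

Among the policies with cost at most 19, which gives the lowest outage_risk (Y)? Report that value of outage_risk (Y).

2582

Policy A (E + 73, V − 44):
  S = 129
  V = 71 − 44 = 27
  E = 162 − 4·129 − 5·27 (+73 from intervention) = -416
  Y = 86 − 6·(-416) = 2582
Policy B (V − 48):
  S = 129
  V = 71 − 48 = 23
  E = 162 − 4·129 − 5·23 = -469
  Y = 86 − 6·(-469) = 2900
Comparing — Policy A: Y=2582, Policy B: Y=2900. Lowest is 2582 (Policy A).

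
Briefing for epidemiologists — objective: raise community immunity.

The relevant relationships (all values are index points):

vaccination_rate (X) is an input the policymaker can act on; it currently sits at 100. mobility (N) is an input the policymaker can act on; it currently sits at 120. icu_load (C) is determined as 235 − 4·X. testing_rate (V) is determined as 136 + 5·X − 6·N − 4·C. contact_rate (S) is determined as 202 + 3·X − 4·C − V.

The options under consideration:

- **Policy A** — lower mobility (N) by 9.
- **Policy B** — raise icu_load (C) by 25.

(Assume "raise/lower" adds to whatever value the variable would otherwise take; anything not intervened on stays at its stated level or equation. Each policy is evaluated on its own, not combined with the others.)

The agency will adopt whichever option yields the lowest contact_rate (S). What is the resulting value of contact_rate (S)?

532

Policy A (N − 9):
  X = 100
  N = 120 − 9 = 111
  C = 235 − 4·100 = -165
  V = 136 + 5·100 − 6·111 − 4·(-165) = 630
  S = 202 + 3·100 − 4·(-165) − 630 = 532
Policy B (C + 25):
  X = 100
  N = 120
  C = 235 − 4·100 (+25 from intervention) = -140
  V = 136 + 5·100 − 6·120 − 4·(-140) = 476
  S = 202 + 3·100 − 4·(-140) − 476 = 586
Comparing — Policy A: S=532, Policy B: S=586. Lowest is 532 (Policy A).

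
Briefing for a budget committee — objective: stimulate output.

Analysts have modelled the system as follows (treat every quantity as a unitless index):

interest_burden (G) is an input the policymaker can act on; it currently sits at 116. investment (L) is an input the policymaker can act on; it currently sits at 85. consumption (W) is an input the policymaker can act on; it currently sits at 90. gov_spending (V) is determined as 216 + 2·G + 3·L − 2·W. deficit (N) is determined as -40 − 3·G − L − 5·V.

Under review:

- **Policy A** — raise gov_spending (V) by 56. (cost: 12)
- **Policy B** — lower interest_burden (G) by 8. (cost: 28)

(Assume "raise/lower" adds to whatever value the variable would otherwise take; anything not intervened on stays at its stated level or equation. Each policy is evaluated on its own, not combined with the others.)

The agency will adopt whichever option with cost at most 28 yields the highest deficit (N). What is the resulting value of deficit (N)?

Policy A (V + 56):
  G = 116
  L = 85
  W = 90
  V = 216 + 2·116 + 3·85 − 2·90 (+56 from intervention) = 579
  N = -40 − 3·116 − 85 − 5·579 = -3368
Policy B (G − 8):
  G = 116 − 8 = 108
  L = 85
  W = 90
  V = 216 + 2·108 + 3·85 − 2·90 = 507
  N = -40 − 3·108 − 85 − 5·507 = -2984
Comparing — Policy A: N=-3368, Policy B: N=-2984. Highest is -2984 (Policy B).

-2984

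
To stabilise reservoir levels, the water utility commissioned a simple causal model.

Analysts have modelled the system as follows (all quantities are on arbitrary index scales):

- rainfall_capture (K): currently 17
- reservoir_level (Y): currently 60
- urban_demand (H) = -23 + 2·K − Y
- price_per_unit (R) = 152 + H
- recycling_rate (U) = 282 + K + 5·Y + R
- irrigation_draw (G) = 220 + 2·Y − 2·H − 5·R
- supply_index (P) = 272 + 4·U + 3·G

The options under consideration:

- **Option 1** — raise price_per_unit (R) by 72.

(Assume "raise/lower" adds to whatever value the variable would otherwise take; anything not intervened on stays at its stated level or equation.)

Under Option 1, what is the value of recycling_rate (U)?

774

Option 1 (R + 72):
  K = 17
  Y = 60
  H = -23 + 2·17 − 60 = -49
  R = 152 + (-49) (+72 from intervention) = 175
  U = 282 + 17 + 5·60 + 175 = 774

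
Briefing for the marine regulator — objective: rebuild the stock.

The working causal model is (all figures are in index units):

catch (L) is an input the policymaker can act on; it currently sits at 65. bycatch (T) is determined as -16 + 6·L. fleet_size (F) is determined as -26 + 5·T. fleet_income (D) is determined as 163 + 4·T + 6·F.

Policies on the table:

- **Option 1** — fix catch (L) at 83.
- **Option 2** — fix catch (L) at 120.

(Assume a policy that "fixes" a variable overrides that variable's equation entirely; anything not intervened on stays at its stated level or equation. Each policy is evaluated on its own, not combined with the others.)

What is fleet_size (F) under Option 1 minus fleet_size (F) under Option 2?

Option 1 (L := 83):
  L = 83
  T = -16 + 6·83 = 482
  F = -26 + 5·482 = 2384
Option 2 (L := 120):
  L = 120
  T = -16 + 6·120 = 704
  F = -26 + 5·704 = 3494
F: 2384 − 3494 = -1110

-1110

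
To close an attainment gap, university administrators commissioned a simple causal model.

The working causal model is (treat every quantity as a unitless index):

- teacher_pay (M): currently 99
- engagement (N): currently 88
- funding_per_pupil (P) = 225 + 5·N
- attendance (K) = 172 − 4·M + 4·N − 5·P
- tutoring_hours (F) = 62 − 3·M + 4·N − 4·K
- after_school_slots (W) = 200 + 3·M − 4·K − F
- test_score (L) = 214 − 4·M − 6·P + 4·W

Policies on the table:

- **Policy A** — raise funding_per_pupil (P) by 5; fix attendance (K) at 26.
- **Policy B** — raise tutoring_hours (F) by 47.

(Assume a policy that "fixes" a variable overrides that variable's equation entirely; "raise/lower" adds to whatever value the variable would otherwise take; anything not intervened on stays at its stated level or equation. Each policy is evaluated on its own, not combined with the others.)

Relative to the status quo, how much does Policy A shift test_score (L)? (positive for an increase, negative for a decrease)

-30

Baseline:
  M = 99
  N = 88
  P = 225 + 5·88 = 665
  K = 172 − 4·99 + 4·88 − 5·665 = -3197
  F = 62 − 3·99 + 4·88 − 4·(-3197) = 12905
  W = 200 + 3·99 − 4·(-3197) − 12905 = 380
  L = 214 − 4·99 − 6·665 + 4·380 = -2652
Policy A (P + 5, K := 26):
  M = 99
  N = 88
  P = 225 + 5·88 (+5 from intervention) = 670
  K = 26
  F = 62 − 3·99 + 4·88 − 4·26 = 13
  W = 200 + 3·99 − 4·26 − 13 = 380
  L = 214 − 4·99 − 6·670 + 4·380 = -2682
Change in L: -2682 − (-2652) = -30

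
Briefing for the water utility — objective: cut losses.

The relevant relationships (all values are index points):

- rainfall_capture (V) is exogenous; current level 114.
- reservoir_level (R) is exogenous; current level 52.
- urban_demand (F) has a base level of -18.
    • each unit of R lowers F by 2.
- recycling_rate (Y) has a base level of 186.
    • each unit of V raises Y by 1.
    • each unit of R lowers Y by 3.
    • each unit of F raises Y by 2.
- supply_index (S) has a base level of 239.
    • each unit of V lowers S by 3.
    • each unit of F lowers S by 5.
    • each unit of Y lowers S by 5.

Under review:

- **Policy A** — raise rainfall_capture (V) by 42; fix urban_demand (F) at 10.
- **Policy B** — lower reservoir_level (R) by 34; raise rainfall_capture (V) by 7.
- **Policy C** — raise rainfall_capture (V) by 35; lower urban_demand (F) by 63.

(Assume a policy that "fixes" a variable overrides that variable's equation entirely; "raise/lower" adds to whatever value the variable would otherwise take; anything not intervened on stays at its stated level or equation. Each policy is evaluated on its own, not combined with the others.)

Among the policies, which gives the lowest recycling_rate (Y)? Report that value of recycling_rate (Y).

-191

Policy A (V + 42, F := 10):
  V = 114 + 42 = 156
  R = 52
  F = 10
  Y = 186 + 156 − 3·52 + 2·10 = 206
Policy B (R − 34, V + 7):
  V = 114 + 7 = 121
  R = 52 − 34 = 18
  F = -18 − 2·18 = -54
  Y = 186 + 121 − 3·18 + 2·(-54) = 145
Policy C (V + 35, F − 63):
  V = 114 + 35 = 149
  R = 52
  F = -18 − 2·52 (−63 from intervention) = -185
  Y = 186 + 149 − 3·52 + 2·(-185) = -191
Comparing — Policy A: Y=206, Policy B: Y=145, Policy C: Y=-191. Lowest is -191 (Policy C).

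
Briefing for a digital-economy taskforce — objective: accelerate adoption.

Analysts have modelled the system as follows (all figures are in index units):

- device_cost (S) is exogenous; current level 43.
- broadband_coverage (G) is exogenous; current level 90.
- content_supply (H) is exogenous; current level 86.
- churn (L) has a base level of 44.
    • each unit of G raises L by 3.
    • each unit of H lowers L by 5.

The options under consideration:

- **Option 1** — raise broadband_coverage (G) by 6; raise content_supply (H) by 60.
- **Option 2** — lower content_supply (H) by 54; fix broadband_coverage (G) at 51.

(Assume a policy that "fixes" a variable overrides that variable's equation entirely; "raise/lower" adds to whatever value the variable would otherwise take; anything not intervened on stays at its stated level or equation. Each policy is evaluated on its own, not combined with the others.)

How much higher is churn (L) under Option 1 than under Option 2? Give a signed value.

-435

Option 1 (G + 6, H + 60):
  G = 90 + 6 = 96
  H = 86 + 60 = 146
  L = 44 + 3·96 − 5·146 = -398
Option 2 (H − 54, G := 51):
  G = 51
  H = 86 − 54 = 32
  L = 44 + 3·51 − 5·32 = 37
L: -398 − 37 = -435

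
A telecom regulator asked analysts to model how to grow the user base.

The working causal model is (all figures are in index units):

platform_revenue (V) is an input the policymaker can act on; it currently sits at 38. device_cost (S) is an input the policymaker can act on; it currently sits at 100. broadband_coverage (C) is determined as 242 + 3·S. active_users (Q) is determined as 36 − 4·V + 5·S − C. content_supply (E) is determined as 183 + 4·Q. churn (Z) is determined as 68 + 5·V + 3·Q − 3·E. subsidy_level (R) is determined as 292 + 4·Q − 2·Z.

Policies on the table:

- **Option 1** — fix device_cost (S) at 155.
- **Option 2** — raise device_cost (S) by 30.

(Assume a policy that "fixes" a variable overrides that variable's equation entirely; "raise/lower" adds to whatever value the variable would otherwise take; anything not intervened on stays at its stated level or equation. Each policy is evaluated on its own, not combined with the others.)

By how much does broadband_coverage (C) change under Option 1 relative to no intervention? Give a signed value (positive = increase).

Baseline:
  S = 100
  C = 242 + 3·100 = 542
Option 1 (S := 155):
  S = 155
  C = 242 + 3·155 = 707
Change in C: 707 − 542 = 165

165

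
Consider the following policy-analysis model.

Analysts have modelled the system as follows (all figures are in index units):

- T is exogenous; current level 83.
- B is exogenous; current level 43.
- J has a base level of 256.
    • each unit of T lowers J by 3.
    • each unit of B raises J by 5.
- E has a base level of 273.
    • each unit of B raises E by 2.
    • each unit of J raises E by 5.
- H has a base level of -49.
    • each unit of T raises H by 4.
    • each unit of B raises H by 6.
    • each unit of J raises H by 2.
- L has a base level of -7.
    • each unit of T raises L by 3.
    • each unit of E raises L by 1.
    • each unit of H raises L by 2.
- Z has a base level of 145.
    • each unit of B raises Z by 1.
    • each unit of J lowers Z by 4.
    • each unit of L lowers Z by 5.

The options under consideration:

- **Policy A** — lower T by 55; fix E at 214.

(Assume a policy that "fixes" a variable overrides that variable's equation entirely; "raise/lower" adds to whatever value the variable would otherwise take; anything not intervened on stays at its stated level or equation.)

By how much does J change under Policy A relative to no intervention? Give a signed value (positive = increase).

165

Baseline:
  T = 83
  B = 43
  J = 256 − 3·83 + 5·43 = 222
Policy A (T − 55, E := 214):
  T = 83 − 55 = 28
  B = 43
  J = 256 − 3·28 + 5·43 = 387
Change in J: 387 − 222 = 165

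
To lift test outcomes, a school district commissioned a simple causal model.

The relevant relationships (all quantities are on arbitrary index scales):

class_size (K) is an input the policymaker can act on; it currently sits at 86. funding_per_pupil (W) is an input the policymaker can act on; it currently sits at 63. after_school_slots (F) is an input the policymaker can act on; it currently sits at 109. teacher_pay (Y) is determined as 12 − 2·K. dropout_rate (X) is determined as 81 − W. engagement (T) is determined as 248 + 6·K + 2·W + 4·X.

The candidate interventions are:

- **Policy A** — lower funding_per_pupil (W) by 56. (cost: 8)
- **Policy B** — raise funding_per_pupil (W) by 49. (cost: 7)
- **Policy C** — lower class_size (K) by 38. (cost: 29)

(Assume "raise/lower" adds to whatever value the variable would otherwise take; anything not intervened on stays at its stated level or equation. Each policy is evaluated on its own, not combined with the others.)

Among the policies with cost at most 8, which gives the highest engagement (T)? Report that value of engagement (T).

1074

Policy A (W − 56):
  K = 86
  W = 63 − 56 = 7
  X = 81 − 7 = 74
  T = 248 + 6·86 + 2·7 + 4·74 = 1074
Policy B (W + 49):
  K = 86
  W = 63 + 49 = 112
  X = 81 − 112 = -31
  T = 248 + 6·86 + 2·112 + 4·(-31) = 864
Comparing — Policy A: T=1074, Policy B: T=864. Highest is 1074 (Policy A).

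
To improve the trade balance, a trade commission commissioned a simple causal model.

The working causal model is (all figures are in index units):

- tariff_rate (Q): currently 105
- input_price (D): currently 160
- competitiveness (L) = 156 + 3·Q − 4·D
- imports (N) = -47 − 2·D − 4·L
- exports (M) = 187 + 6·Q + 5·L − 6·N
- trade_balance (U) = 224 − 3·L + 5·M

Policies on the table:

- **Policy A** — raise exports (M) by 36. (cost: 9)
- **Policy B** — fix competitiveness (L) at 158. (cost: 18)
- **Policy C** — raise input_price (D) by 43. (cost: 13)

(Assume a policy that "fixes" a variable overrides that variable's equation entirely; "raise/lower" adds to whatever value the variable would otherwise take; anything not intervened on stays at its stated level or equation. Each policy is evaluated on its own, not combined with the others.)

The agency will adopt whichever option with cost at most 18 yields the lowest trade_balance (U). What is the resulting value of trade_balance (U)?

-30523

Policy A (M + 36):
  Q = 105
  D = 160
  L = 156 + 3·105 − 4·160 = -169
  N = -47 − 2·160 − 4·(-169) = 309
  M = 187 + 6·105 + 5·(-169) − 6·309 (+36 from intervention) = -1846
  U = 224 − 3·(-169) + 5·(-1846) = -8499
Policy B (L := 158):
  Q = 105
  D = 160
  L = 158
  N = -47 − 2·160 − 4·158 = -999
  M = 187 + 6·105 + 5·158 − 6·(-999) = 7601
  U = 224 − 3·158 + 5·7601 = 37755
Policy C (D + 43):
  Q = 105
  D = 160 + 43 = 203
  L = 156 + 3·105 − 4·203 = -341
  N = -47 − 2·203 − 4·(-341) = 911
  M = 187 + 6·105 + 5·(-341) − 6·911 = -6354
  U = 224 − 3·(-341) + 5·(-6354) = -30523
Comparing — Policy A: U=-8499, Policy B: U=37755, Policy C: U=-30523. Lowest is -30523 (Policy C).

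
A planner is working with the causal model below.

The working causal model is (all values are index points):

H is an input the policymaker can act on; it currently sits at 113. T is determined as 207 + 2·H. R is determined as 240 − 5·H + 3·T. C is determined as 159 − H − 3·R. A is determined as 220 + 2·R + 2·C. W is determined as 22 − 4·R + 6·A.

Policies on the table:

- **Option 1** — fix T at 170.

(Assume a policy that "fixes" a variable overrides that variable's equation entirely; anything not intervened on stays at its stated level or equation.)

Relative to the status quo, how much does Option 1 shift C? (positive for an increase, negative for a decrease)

Baseline:
  H = 113
  T = 207 + 2·113 = 433
  R = 240 − 5·113 + 3·433 = 974
  C = 159 − 113 − 3·974 = -2876
Option 1 (T := 170):
  H = 113
  T = 170
  R = 240 − 5·113 + 3·170 = 185
  C = 159 − 113 − 3·185 = -509
Change in C: -509 − (-2876) = 2367

2367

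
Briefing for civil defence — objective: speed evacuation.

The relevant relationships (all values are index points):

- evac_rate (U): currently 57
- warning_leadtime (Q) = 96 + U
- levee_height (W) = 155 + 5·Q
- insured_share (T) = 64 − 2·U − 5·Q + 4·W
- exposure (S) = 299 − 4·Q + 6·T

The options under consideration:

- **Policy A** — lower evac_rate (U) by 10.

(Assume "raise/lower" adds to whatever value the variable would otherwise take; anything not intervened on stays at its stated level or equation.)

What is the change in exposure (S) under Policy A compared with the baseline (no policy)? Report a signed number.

Baseline:
  U = 57
  Q = 96 + 57 = 153
  W = 155 + 5·153 = 920
  T = 64 − 2·57 − 5·153 + 4·920 = 2865
  S = 299 − 4·153 + 6·2865 = 16877
Policy A (U − 10):
  U = 57 − 10 = 47
  Q = 96 + 47 = 143
  W = 155 + 5·143 = 870
  T = 64 − 2·47 − 5·143 + 4·870 = 2735
  S = 299 − 4·143 + 6·2735 = 16137
Change in S: 16137 − 16877 = -740

-740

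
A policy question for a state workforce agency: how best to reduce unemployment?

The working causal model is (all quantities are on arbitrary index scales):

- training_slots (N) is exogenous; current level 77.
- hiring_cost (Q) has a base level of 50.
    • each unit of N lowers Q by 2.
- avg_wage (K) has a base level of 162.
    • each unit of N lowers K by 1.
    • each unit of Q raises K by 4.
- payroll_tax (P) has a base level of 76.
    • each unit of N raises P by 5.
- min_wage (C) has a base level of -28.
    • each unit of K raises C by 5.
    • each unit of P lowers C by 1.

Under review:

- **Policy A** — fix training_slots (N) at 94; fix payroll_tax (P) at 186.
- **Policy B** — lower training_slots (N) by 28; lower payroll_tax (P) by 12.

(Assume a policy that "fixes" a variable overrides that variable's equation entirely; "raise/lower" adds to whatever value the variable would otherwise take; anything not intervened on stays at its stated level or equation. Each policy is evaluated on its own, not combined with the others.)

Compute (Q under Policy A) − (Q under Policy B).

Policy A (N := 94, P := 186):
  N = 94
  Q = 50 − 2·94 = -138
Policy B (N − 28, P − 12):
  N = 77 − 28 = 49
  Q = 50 − 2·49 = -48
Q: -138 − (-48) = -90

-90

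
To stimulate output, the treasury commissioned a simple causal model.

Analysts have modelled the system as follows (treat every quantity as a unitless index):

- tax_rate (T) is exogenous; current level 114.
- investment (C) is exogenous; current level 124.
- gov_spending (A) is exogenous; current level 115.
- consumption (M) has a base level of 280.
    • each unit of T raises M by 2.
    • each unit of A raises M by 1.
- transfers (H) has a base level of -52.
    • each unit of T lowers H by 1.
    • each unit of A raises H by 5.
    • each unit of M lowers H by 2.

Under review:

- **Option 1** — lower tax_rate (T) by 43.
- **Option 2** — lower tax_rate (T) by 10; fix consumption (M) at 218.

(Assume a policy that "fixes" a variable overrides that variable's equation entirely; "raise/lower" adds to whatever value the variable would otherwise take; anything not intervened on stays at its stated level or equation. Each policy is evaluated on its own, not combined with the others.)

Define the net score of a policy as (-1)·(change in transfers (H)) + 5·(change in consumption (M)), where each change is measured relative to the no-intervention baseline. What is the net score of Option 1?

Baseline:
  T = 114
  A = 115
  M = 280 + 2·114 + 115 = 623
  H = -52 − 114 + 5·115 − 2·623 = -837
Option 1 (T − 43):
  T = 114 − 43 = 71
  A = 115
  M = 280 + 2·71 + 115 = 537
  H = -52 − 71 + 5·115 − 2·537 = -622
ΔH = -622 − (-837) = 215; ΔM = 537 − 623 = -86
Score = (-1)·215 + 5·(-86) = -645

-645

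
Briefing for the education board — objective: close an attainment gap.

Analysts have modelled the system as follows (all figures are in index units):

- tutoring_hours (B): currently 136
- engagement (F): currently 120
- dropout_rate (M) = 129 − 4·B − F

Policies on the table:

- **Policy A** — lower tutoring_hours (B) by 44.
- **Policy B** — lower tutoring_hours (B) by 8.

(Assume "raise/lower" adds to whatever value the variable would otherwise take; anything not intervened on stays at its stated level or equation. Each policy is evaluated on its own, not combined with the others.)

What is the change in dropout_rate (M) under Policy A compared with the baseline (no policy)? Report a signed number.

Baseline:
  B = 136
  F = 120
  M = 129 − 4·136 − 120 = -535
Policy A (B − 44):
  B = 136 − 44 = 92
  F = 120
  M = 129 − 4·92 − 120 = -359
Change in M: -359 − (-535) = 176

176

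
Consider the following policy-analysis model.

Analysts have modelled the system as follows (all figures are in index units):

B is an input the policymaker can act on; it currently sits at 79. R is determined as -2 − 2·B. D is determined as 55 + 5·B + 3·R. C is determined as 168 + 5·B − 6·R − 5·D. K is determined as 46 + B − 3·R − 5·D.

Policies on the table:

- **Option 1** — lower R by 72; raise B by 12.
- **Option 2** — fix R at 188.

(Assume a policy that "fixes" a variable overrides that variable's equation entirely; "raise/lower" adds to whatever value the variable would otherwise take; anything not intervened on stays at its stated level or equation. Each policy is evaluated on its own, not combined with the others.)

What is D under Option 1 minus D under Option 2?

-1272

Option 1 (R − 72, B + 12):
  B = 79 + 12 = 91
  R = -2 − 2·91 (−72 from intervention) = -256
  D = 55 + 5·91 + 3·(-256) = -258
Option 2 (R := 188):
  B = 79
  R = 188
  D = 55 + 5·79 + 3·188 = 1014
D: -258 − 1014 = -1272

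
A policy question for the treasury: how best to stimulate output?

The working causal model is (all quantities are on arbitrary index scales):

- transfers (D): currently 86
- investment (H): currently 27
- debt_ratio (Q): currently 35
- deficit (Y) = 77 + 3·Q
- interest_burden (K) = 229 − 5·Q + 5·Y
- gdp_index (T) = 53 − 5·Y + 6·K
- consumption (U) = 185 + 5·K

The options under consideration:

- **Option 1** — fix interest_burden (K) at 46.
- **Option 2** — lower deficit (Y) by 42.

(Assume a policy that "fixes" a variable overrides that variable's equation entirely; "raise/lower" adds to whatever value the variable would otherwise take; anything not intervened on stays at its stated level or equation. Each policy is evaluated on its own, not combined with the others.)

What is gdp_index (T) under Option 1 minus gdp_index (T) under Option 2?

-4458

Option 1 (K := 46):
  Q = 35
  Y = 77 + 3·35 = 182
  K = 46
  T = 53 − 5·182 + 6·46 = -581
Option 2 (Y − 42):
  Q = 35
  Y = 77 + 3·35 (−42 from intervention) = 140
  K = 229 − 5·35 + 5·140 = 754
  T = 53 − 5·140 + 6·754 = 3877
T: -581 − 3877 = -4458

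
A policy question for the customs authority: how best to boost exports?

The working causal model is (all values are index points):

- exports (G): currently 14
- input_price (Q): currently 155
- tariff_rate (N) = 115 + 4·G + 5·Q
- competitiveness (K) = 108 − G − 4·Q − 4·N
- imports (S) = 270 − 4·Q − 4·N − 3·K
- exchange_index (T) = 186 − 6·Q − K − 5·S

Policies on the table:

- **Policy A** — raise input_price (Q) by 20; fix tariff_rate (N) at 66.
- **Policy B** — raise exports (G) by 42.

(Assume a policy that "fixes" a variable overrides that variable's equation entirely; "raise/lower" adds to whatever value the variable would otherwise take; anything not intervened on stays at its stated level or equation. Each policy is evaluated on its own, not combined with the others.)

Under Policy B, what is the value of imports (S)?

10266

Policy B (G + 42):
  G = 14 + 42 = 56
  Q = 155
  N = 115 + 4·56 + 5·155 = 1114
  K = 108 − 56 − 4·155 − 4·1114 = -5024
  S = 270 − 4·155 − 4·1114 − 3·(-5024) = 10266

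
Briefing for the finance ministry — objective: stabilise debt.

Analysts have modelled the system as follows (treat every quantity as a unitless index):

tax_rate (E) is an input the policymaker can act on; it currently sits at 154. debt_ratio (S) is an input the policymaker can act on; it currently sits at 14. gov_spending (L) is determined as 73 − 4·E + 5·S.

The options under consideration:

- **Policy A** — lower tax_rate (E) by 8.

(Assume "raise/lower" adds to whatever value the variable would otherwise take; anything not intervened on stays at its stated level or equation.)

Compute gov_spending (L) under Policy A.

-441

Policy A (E − 8):
  E = 154 − 8 = 146
  S = 14
  L = 73 − 4·146 + 5·14 = -441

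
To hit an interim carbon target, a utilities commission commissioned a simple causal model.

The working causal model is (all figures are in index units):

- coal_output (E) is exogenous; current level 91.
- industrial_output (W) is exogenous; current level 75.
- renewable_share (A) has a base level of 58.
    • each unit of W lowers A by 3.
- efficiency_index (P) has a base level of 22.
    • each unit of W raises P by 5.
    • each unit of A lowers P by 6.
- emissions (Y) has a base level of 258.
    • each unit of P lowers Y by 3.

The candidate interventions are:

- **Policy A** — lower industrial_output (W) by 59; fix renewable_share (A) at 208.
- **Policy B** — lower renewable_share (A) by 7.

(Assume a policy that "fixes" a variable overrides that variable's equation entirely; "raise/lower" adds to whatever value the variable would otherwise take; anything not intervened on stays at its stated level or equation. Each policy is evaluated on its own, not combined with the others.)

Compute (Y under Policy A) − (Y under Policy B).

Policy A (W − 59, A := 208):
  W = 75 − 59 = 16
  A = 208
  P = 22 + 5·16 − 6·208 = -1146
  Y = 258 − 3·(-1146) = 3696
Policy B (A − 7):
  W = 75
  A = 58 − 3·75 (−7 from intervention) = -174
  P = 22 + 5·75 − 6·(-174) = 1441
  Y = 258 − 3·1441 = -4065
Y: 3696 − (-4065) = 7761

7761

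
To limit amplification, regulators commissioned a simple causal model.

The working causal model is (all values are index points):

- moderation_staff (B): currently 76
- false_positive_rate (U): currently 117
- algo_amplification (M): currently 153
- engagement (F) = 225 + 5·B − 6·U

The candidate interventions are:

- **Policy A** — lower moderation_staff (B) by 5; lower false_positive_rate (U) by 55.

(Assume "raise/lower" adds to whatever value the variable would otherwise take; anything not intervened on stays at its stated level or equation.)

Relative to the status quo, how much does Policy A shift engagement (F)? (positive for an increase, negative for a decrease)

305

Baseline:
  B = 76
  U = 117
  F = 225 + 5·76 − 6·117 = -97
Policy A (B − 5, U − 55):
  B = 76 − 5 = 71
  U = 117 − 55 = 62
  F = 225 + 5·71 − 6·62 = 208
Change in F: 208 − (-97) = 305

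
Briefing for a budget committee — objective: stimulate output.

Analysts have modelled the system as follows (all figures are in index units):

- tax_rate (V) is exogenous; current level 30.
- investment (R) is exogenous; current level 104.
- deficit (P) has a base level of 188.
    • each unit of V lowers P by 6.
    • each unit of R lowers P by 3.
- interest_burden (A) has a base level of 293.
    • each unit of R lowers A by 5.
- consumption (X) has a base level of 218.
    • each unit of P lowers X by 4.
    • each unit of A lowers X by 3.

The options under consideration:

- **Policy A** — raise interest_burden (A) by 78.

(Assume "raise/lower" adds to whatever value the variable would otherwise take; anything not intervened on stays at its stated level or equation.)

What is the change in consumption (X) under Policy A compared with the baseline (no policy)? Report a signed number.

Baseline:
  V = 30
  R = 104
  P = 188 − 6·30 − 3·104 = -304
  A = 293 − 5·104 = -227
  X = 218 − 4·(-304) − 3·(-227) = 2115
Policy A (A + 78):
  V = 30
  R = 104
  P = 188 − 6·30 − 3·104 = -304
  A = 293 − 5·104 (+78 from intervention) = -149
  X = 218 − 4·(-304) − 3·(-149) = 1881
Change in X: 1881 − 2115 = -234

-234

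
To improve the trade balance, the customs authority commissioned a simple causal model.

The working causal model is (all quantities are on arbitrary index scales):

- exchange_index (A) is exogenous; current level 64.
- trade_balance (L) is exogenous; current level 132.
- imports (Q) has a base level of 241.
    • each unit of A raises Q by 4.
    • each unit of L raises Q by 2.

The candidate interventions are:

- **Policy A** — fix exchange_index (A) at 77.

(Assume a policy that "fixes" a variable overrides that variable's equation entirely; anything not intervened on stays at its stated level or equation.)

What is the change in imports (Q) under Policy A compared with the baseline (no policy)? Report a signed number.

Baseline:
  A = 64
  L = 132
  Q = 241 + 4·64 + 2·132 = 761
Policy A (A := 77):
  A = 77
  L = 132
  Q = 241 + 4·77 + 2·132 = 813
Change in Q: 813 − 761 = 52

52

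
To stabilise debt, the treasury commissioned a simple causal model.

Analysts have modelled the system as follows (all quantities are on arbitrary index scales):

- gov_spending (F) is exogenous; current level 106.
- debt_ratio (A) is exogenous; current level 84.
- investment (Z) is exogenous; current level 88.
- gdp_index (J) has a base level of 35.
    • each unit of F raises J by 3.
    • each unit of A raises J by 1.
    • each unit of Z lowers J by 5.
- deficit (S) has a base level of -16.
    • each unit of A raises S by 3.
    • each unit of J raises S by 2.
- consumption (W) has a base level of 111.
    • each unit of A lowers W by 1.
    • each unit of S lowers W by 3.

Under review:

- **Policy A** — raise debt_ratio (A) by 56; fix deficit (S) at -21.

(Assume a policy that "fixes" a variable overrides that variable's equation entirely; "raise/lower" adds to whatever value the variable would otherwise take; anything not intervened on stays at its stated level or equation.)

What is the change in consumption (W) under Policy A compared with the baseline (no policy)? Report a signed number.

Baseline:
  F = 106
  A = 84
  Z = 88
  J = 35 + 3·106 + 84 − 5·88 = -3
  S = -16 + 3·84 + 2·(-3) = 230
  W = 111 − 84 − 3·230 = -663
Policy A (A + 56, S := -21):
  F = 106
  A = 84 + 56 = 140
  Z = 88
  J = 35 + 3·106 + 140 − 5·88 = 53
  S = -21
  W = 111 − 140 − 3·(-21) = 34
Change in W: 34 − (-663) = 697

697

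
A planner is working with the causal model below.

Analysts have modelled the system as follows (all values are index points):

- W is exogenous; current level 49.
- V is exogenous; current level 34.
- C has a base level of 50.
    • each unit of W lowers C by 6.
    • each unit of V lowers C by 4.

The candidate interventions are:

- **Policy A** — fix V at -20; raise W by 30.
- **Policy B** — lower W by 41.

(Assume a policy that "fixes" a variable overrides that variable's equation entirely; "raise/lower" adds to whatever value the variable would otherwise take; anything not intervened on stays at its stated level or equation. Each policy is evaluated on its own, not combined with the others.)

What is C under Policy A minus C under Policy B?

Policy A (V := -20, W + 30):
  W = 49 + 30 = 79
  V = -20
  C = 50 − 6·79 − 4·(-20) = -344
Policy B (W − 41):
  W = 49 − 41 = 8
  V = 34
  C = 50 − 6·8 − 4·34 = -134
C: -344 − (-134) = -210

-210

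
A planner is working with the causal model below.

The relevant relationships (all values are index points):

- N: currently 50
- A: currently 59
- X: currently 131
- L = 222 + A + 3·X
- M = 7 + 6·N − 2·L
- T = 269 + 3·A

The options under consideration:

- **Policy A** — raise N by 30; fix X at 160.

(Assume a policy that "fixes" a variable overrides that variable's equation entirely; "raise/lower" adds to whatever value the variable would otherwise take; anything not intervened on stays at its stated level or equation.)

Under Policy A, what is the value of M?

Policy A (N + 30, X := 160):
  N = 50 + 30 = 80
  A = 59
  X = 160
  L = 222 + 59 + 3·160 = 761
  M = 7 + 6·80 − 2·761 = -1035

-1035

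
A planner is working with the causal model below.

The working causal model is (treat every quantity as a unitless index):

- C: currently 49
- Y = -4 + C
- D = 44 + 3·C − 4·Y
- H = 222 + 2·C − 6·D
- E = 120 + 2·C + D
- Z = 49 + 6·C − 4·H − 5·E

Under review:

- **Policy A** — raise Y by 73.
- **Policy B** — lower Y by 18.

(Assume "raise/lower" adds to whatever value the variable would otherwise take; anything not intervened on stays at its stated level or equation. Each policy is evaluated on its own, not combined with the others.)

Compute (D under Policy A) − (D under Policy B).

-364

Policy A (Y + 73):
  C = 49
  Y = -4 + 49 (+73 from intervention) = 118
  D = 44 + 3·49 − 4·118 = -281
Policy B (Y − 18):
  C = 49
  Y = -4 + 49 (−18 from intervention) = 27
  D = 44 + 3·49 − 4·27 = 83
D: -281 − 83 = -364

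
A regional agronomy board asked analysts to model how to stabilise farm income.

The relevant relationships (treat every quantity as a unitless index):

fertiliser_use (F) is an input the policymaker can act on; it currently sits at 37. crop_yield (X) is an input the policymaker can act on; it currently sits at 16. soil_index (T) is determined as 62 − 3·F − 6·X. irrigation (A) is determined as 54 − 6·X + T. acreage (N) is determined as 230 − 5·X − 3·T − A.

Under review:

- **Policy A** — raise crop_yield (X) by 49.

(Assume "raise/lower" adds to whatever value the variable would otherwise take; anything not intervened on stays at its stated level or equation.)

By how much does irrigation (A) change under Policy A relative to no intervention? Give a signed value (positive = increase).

Baseline:
  F = 37
  X = 16
  T = 62 − 3·37 − 6·16 = -145
  A = 54 − 6·16 + (-145) = -187
Policy A (X + 49):
  F = 37
  X = 16 + 49 = 65
  T = 62 − 3·37 − 6·65 = -439
  A = 54 − 6·65 + (-439) = -775
Change in A: -775 − (-187) = -588

-588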